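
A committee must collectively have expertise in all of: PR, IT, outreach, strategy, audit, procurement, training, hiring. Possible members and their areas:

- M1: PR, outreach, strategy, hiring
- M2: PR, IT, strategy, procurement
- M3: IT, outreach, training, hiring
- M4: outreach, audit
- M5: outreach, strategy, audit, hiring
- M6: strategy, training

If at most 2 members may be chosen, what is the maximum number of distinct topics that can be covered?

7

Choosing M2, M3 covers {PR, IT, outreach, strategy, procurement, training, hiring} — 7 topics.
No choice of 2 members does better; here audit is left uncovered.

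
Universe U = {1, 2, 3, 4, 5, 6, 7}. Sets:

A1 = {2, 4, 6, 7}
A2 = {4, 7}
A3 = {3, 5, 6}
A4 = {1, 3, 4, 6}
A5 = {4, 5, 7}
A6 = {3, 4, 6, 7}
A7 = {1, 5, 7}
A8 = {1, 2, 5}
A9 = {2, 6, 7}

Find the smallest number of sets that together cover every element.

2

A6, A8 together cover {1, 2, 3, 4, 5, 6, 7} — every element.
No single set contains all 7 elements, so 2 is optimal.
Greedy (largest uncovered first) would take A1, A3, A4 — 3 sets — but 2 suffice.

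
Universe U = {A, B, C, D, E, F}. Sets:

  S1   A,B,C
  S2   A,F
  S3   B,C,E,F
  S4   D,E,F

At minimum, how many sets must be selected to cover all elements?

2

S1, S4 together cover {A, B, C, D, E, F} — every element.
No single set contains all 6 elements, so 2 is optimal.
Greedy (largest uncovered first) would take S3, S1, S4 — 3 sets — but 2 suffice.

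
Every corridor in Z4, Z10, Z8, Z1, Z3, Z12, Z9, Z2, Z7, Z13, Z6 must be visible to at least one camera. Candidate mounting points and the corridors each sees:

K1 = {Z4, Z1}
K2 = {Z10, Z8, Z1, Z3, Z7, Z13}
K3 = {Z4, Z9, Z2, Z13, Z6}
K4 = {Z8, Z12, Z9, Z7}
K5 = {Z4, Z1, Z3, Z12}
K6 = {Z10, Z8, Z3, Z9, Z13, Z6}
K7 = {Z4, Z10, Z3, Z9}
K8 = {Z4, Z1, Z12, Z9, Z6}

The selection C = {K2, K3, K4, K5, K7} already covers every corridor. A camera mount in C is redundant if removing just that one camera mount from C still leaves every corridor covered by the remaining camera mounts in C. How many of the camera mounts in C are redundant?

Drop K2: the rest still cover every corridor — redundant.
Drop K3: Z2, Z6 uncovered — not redundant.
Drop K4: the rest still cover every corridor — redundant.
Drop K5: the rest still cover every corridor — redundant.
Drop K7: the rest still cover every corridor — redundant.
4 redundant: K2, K4, K5, K7.

4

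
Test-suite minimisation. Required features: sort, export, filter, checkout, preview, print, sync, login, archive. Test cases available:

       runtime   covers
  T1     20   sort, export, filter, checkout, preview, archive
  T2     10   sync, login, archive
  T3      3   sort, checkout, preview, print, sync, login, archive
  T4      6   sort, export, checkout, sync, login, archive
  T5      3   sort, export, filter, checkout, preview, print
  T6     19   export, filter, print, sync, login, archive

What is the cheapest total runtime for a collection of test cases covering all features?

T3, T5 cover every feature at runtime 3 + 3 = 6.
Any cover uses at least 2 test cases; among all covering selections none totals below 6.

6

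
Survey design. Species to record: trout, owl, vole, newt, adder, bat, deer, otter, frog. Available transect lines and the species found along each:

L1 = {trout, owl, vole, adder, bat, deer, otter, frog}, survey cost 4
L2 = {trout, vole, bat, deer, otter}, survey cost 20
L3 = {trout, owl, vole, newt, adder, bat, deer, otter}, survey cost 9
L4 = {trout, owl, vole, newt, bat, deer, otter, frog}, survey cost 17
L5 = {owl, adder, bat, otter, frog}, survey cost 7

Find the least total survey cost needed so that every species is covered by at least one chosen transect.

13

L1, L3 cover every species at survey cost 4 + 9 = 13.
Any cover uses at least 2 transects; among all covering selections none totals below 13.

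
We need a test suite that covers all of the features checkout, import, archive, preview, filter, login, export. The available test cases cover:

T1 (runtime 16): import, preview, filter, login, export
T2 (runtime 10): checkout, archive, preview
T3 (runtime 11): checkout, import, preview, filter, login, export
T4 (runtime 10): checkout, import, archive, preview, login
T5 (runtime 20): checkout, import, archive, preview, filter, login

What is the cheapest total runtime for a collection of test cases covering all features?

21

T2, T3 cover every feature at runtime 10 + 11 = 21.
Any cover uses at least 2 test cases; among all covering selections none totals below 21.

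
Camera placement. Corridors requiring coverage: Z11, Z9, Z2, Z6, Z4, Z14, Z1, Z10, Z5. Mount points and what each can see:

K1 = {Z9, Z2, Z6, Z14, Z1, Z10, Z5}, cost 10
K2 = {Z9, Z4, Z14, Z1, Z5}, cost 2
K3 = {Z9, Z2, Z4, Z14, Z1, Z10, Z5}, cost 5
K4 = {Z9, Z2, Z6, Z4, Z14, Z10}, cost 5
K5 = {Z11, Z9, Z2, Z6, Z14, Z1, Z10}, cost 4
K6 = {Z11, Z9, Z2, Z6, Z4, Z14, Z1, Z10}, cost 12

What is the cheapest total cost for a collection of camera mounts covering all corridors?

K2, K5 cover every corridor at cost 2 + 4 = 6.
Any cover uses at least 2 camera mounts; among all covering selections none totals below 6.

6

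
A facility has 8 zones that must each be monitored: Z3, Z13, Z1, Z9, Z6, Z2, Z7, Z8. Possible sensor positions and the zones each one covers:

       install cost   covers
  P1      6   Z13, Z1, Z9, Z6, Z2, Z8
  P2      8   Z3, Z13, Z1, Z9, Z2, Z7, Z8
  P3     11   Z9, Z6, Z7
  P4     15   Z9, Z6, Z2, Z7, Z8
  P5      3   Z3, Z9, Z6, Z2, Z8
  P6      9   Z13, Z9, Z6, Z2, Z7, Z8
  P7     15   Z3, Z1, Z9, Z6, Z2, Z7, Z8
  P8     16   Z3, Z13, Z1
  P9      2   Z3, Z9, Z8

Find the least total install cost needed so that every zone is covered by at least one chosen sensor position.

P2, P5 cover every zone at install cost 8 + 3 = 11.
Any cover uses at least 2 sensor positions; among all covering selections none totals below 11.

11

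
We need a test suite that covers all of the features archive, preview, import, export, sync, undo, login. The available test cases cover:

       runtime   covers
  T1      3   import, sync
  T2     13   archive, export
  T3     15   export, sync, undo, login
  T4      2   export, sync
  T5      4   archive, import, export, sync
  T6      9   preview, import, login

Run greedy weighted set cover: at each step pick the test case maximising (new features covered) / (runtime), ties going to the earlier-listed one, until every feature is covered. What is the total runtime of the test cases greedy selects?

Pick 1: T4 adds 2 new (export, sync) at runtime 2 (ratio 2/2).
Pick 2: T5 adds 2 new (archive, import) at runtime 4 (ratio 2/4).
Pick 3: T6 adds 2 new (preview, login) at runtime 9 (ratio 2/9).
Pick 4: T3 adds 1 new (undo) at runtime 15 (ratio 1/15).
Greedy total runtime: 2 + 4 + 9 + 15 = 30. (The true optimum is 28, so greedy overshoots here.)

30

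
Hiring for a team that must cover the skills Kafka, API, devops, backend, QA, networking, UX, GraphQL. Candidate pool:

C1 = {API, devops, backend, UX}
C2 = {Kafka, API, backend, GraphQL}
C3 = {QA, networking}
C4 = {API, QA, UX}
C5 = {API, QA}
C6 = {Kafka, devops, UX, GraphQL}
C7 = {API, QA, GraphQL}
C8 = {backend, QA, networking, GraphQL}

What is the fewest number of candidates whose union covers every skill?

3

C1, C2, C3 together cover {Kafka, API, devops, backend, QA, networking, UX, GraphQL} — every skill.
No 2 of the 8 candidates cover everything (all 28 pairs fall short), so 3 is minimum.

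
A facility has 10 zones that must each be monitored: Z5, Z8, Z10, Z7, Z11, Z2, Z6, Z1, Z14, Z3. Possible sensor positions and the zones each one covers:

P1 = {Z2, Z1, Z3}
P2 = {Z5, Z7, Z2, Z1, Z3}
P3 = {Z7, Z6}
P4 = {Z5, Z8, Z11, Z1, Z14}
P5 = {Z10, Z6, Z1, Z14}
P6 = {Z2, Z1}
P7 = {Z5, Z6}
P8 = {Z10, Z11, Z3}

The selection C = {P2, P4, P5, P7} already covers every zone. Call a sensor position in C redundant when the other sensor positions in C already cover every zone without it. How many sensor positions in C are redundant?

Drop P2: Z7, Z2, Z3 uncovered — not redundant.
Drop P4: Z8, Z11 uncovered — not redundant.
Drop P5: Z10 uncovered — not redundant.
Drop P7: the rest still cover every zone — redundant.
1 redundant: P7.

1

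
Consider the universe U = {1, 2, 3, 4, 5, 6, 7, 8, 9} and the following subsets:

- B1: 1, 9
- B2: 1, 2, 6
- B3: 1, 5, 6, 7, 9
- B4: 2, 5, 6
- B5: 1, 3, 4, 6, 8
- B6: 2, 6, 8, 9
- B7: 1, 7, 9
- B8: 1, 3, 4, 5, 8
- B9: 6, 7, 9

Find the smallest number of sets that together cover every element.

B2, B3, B5 together cover {1, 2, 3, 4, 5, 6, 7, 8, 9} — every element.
No 2 of the 9 sets cover everything (all 36 pairs fall short), so 3 is minimum.

3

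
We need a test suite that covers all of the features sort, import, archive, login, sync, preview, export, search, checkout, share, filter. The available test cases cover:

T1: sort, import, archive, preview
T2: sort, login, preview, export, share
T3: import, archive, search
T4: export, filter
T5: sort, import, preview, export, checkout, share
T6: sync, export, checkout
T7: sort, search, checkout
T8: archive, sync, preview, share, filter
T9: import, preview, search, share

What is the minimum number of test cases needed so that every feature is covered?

T1, T2, T7, T8 together cover {sort, import, archive, login, sync, preview, export, search, checkout, share, filter} — every feature.
No 3 of the 9 test cases cover everything (all 84 triples fall short), so 4 is minimum.

4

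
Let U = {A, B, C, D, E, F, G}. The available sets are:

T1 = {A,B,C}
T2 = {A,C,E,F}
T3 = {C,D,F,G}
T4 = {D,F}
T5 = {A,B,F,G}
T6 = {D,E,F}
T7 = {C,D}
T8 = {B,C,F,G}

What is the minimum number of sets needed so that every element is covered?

3

T1, T2, T3 together cover {A, B, C, D, E, F, G} — every element.
No 2 of the 8 sets cover everything (all 28 pairs fall short), so 3 is minimum.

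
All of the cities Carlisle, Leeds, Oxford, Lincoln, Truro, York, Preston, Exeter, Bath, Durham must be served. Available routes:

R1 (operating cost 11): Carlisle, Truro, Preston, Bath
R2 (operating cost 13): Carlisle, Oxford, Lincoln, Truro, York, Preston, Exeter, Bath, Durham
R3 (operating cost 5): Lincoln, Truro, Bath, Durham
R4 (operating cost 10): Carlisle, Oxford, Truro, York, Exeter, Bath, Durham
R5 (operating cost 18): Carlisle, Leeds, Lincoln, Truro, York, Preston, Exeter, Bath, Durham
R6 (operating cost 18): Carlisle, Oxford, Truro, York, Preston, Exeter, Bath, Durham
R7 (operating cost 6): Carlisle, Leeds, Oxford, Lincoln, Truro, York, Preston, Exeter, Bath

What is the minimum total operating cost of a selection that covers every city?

11

R3, R7 cover every city at operating cost 5 + 6 = 11.
Any cover uses at least 2 routes; among all covering selections none totals below 11.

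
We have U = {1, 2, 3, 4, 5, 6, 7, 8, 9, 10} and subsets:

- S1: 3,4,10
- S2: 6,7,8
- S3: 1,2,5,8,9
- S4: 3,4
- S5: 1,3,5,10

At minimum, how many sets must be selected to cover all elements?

S1, S2, S3 together cover {1, 2, 3, 4, 5, 6, 7, 8, 9, 10} — every element.
No 2 of the 5 sets cover everything (all 10 pairs fall short), so 3 is minimum.

3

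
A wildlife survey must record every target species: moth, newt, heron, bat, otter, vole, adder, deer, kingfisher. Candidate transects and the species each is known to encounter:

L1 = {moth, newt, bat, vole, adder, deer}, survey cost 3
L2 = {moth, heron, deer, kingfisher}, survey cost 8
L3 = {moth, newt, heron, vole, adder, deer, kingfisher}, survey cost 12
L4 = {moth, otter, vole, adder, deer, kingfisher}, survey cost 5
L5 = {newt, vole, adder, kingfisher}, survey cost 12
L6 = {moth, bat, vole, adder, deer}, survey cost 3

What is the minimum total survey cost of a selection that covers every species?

16

L1, L2, L4 cover every species at survey cost 3 + 8 + 5 = 16.
Any cover uses at least 3 transects; among all covering selections none totals below 16.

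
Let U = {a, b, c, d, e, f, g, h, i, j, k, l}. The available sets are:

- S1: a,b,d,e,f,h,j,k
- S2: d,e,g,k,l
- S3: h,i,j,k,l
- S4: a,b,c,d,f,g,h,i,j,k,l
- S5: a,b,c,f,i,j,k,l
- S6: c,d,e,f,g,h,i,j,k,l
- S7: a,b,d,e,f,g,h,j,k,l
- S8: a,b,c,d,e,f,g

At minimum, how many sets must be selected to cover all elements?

2

S1, S4 together cover {a, b, c, d, e, f, g, h, i, j, k, l} — every element.
No single set contains all 12 elements, so 2 is optimal.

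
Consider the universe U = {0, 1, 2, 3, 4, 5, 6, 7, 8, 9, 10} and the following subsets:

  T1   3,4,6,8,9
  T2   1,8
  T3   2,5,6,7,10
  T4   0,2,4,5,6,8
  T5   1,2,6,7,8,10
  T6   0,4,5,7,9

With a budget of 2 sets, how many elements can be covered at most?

Choosing T5, T6 covers {0, 1, 2, 4, 5, 6, 7, 8, 9, 10} — 10 elements.
No choice of 2 sets does better; here 3 is left uncovered.

10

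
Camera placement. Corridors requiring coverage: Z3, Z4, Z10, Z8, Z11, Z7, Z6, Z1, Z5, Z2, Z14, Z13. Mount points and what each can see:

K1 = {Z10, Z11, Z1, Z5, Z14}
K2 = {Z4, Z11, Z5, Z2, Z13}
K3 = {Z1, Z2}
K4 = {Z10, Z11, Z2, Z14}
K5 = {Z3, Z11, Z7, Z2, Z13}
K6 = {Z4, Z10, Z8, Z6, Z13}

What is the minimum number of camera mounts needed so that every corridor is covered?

K1, K5, K6 together cover {Z3, Z4, Z10, Z8, Z11, Z7, Z6, Z1, Z5, Z2, Z14, Z13} — every corridor.
No 2 of the 6 camera mounts cover everything (all 15 pairs fall short), so 3 is minimum.

3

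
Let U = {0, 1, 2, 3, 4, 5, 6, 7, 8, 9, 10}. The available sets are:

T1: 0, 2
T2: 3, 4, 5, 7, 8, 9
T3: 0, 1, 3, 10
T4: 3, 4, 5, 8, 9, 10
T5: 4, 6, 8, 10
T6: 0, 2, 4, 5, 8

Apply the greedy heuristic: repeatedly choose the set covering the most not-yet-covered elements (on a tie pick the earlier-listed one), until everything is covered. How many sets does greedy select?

4

Pick 1: T2 covers 6 new elements (3, 4, 5, 7, 8, 9).
Pick 2: T3 covers 3 new elements (0, 1, 10).
Pick 3: T1 covers 1 new elements (2).
Pick 4: T5 covers 1 new elements (6).
Greedy uses 4 sets.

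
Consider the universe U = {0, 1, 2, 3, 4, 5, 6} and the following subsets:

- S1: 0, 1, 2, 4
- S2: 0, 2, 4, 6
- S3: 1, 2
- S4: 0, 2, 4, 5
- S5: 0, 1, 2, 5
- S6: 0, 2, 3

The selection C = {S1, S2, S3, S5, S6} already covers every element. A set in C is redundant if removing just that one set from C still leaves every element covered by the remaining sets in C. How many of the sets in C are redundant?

2

Drop S1: the rest still cover every element — redundant.
Drop S2: 6 uncovered — not redundant.
Drop S3: the rest still cover every element — redundant.
Drop S5: 5 uncovered — not redundant.
Drop S6: 3 uncovered — not redundant.
2 redundant: S1, S3.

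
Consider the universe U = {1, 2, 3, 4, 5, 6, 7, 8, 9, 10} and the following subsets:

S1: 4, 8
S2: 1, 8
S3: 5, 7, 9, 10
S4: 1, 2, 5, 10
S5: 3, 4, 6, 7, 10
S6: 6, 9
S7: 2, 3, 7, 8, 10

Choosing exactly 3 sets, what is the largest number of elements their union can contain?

9

Choosing S1, S4, S5 covers {1, 2, 3, 4, 5, 6, 7, 8, 10} — 9 elements.
No choice of 3 sets does better; here 9 is left uncovered.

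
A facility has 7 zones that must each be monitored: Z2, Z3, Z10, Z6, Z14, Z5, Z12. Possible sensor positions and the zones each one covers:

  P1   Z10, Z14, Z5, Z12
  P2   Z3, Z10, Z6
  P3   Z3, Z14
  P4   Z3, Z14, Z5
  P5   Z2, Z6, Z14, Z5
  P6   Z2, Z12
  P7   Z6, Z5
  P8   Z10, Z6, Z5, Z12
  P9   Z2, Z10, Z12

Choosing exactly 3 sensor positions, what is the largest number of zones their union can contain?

Choosing P1, P2, P5 covers {Z2, Z3, Z10, Z6, Z14, Z5, Z12} — 7 zones.
That is all 7 zones.

7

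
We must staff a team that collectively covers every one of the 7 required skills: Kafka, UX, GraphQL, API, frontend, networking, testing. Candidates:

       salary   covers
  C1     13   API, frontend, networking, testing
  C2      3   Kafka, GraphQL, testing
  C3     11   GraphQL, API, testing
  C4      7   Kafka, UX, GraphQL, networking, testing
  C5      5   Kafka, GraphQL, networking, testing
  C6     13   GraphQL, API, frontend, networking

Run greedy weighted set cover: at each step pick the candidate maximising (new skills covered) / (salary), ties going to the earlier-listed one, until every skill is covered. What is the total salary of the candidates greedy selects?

Pick 1: C2 adds 3 new (Kafka, GraphQL, testing) at salary 3 (ratio 3/3).
Pick 2: C4 adds 2 new (UX, networking) at salary 7 (ratio 2/7).
Pick 3: C1 adds 2 new (API, frontend) at salary 13 (ratio 2/13).
Greedy total salary: 3 + 7 + 13 = 23. (The true optimum is 20, so greedy overshoots here.)

23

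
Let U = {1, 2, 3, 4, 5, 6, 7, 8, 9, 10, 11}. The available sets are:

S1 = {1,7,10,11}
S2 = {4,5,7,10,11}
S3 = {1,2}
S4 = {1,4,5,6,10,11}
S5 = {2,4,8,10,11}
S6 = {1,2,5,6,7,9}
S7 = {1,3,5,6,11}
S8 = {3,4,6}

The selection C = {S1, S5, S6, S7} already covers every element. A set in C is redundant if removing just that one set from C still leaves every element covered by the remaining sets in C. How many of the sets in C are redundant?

1

Drop S1: the rest still cover every element — redundant.
Drop S5: 4, 8 uncovered — not redundant.
Drop S6: 9 uncovered — not redundant.
Drop S7: 3 uncovered — not redundant.
1 redundant: S1.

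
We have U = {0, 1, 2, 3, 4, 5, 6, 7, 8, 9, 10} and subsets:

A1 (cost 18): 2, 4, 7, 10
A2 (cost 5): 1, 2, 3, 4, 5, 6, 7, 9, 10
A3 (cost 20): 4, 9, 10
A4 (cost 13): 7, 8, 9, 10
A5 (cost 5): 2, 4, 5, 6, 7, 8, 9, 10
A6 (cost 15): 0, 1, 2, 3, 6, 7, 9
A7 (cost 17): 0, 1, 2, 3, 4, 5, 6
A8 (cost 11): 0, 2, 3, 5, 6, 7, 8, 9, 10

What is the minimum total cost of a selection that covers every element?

16

A2, A8 cover every element at cost 5 + 11 = 16.
Any cover uses at least 2 sets; among all covering selections none totals below 16.
Greedy by coverage-per-cost would pick A2, A5, A8 for 21 — worse than the optimum 16.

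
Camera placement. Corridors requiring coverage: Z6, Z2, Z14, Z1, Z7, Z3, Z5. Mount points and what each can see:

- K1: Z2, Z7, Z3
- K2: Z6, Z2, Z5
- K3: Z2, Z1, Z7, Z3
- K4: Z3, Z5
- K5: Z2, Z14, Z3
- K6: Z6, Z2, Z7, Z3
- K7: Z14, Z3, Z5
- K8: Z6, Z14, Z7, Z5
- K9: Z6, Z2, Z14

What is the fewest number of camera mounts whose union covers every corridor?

2

K3, K8 together cover {Z6, Z2, Z14, Z1, Z7, Z3, Z5} — every corridor.
No single camera mount contains all 7 corridors, so 2 is optimal.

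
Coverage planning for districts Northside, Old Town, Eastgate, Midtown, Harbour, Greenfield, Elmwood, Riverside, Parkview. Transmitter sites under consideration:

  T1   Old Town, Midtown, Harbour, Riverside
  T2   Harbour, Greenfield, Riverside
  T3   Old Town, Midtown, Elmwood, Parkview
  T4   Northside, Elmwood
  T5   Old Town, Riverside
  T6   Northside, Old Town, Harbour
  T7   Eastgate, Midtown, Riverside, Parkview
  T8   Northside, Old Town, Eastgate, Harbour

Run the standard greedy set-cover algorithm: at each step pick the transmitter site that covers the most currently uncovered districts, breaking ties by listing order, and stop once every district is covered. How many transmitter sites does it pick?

Pick 1: T1 covers 4 new districts (Old Town, Midtown, Harbour, Riverside).
Pick 2: T3 covers 2 new districts (Elmwood, Parkview).
Pick 3: T8 covers 2 new districts (Northside, Eastgate).
Pick 4: T2 covers 1 new districts (Greenfield).
Greedy uses 4 transmitter sites. (The true minimum is 3.)

4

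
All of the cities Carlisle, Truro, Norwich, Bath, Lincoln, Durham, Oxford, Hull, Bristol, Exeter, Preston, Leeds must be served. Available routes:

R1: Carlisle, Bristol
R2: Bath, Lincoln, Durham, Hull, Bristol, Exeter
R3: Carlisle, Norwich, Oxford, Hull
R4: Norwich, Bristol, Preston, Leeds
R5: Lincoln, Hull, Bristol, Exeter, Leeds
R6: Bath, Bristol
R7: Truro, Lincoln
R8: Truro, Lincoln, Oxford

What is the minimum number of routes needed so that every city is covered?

4

R1, R2, R4, R8 together cover {Carlisle, Truro, Norwich, Bath, Lincoln, Durham, Oxford, Hull, Bristol, Exeter, Preston, Leeds} — every city.
No 3 of the 8 routes cover everything (all 56 triples fall short), so 4 is minimum.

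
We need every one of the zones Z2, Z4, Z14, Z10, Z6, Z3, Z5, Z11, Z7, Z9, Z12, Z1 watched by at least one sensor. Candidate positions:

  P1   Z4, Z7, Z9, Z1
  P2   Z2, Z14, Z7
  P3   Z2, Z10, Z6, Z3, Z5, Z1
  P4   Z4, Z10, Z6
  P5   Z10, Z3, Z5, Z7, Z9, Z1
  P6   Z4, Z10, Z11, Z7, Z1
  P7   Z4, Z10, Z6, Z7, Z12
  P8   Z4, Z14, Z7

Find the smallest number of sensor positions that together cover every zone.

4

P2, P5, P6, P7 together cover {Z2, Z4, Z14, Z10, Z6, Z3, Z5, Z11, Z7, Z9, Z12, Z1} — every zone.
No 3 of the 8 sensor positions cover everything (all 56 triples fall short), so 4 is minimum.
Greedy (largest uncovered first) would take P3, P1, P2, P6, P7 — 5 sensor positions — but 4 suffice.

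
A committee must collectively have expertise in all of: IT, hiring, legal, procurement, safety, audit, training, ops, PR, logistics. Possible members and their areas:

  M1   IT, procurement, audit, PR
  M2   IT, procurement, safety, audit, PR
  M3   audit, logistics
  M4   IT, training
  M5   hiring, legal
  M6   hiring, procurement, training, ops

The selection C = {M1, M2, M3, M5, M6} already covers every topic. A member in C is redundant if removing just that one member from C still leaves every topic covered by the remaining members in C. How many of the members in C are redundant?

1

Drop M1: the rest still cover every topic — redundant.
Drop M2: safety uncovered — not redundant.
Drop M3: logistics uncovered — not redundant.
Drop M5: legal uncovered — not redundant.
Drop M6: training, ops uncovered — not redundant.
1 redundant: M1.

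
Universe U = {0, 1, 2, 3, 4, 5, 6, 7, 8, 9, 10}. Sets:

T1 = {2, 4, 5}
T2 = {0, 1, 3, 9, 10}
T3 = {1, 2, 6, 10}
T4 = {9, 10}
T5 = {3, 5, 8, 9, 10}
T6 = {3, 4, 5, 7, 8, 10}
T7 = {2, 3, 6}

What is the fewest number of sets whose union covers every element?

T2, T3, T6 together cover {0, 1, 2, 3, 4, 5, 6, 7, 8, 9, 10} — every element.
No 2 of the 7 sets cover everything (all 21 pairs fall short), so 3 is minimum.

3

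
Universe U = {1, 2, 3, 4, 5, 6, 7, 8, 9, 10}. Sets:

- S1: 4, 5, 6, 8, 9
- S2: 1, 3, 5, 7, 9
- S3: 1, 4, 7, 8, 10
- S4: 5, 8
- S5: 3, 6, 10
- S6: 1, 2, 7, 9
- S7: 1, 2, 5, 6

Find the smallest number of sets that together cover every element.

S1, S5, S6 together cover {1, 2, 3, 4, 5, 6, 7, 8, 9, 10} — every element.
No 2 of the 7 sets cover everything (all 21 pairs fall short), so 3 is minimum.
Greedy (largest uncovered first) would take S1, S2, S3, S6 — 4 sets — but 3 suffice.

3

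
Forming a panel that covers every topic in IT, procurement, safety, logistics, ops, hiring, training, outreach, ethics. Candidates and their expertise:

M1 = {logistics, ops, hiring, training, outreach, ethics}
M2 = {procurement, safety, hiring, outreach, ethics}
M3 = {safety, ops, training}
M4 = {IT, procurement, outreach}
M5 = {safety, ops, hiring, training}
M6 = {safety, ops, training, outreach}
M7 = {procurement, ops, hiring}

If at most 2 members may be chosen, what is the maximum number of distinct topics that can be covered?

Choosing M1, M2 covers {procurement, safety, logistics, ops, hiring, training, outreach, ethics} — 8 topics.
No choice of 2 members does better; here IT is left uncovered.

8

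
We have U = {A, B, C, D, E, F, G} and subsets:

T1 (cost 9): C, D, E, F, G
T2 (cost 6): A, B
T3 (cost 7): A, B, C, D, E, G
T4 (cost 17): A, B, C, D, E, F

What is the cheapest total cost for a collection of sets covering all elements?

T1, T2 cover every element at cost 9 + 6 = 15.
Any cover uses at least 2 sets; among all covering selections none totals below 15.

15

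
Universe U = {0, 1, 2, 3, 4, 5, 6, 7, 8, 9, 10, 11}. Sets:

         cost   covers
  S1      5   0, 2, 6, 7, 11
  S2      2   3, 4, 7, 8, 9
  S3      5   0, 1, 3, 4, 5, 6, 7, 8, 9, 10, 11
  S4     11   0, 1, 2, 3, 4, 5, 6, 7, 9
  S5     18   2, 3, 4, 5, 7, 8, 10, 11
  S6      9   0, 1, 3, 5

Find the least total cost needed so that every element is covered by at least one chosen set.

10

S1, S3 cover every element at cost 5 + 5 = 10.
Any cover uses at least 2 sets; among all covering selections none totals below 10.
Greedy by coverage-per-cost would pick S2, S3, S1 for 12 — worse than the optimum 10.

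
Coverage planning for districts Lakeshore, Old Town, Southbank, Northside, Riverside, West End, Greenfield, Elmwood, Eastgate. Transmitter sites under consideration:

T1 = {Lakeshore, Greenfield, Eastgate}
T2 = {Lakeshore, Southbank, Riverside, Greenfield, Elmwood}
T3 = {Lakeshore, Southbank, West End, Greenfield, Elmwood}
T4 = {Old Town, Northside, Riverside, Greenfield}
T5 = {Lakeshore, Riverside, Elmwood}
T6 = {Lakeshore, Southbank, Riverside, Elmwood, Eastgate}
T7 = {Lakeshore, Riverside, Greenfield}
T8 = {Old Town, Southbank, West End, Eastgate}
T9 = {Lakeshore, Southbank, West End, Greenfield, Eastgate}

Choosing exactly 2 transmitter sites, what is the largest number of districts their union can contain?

Choosing T2, T8 covers {Lakeshore, Old Town, Southbank, Riverside, West End, Greenfield, Elmwood, Eastgate} — 8 districts.
No choice of 2 transmitter sites does better; here Northside is left uncovered.

8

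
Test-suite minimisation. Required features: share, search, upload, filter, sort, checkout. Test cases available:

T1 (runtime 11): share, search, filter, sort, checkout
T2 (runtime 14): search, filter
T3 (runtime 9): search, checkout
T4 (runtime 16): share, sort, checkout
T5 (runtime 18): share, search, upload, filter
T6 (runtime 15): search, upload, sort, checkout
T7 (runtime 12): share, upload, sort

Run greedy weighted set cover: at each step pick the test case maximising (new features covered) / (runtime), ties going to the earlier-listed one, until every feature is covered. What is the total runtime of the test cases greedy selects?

23

Pick 1: T1 adds 5 new (share, search, filter, sort, checkout) at runtime 11 (ratio 5/11).
Pick 2: T7 adds 1 new (upload) at runtime 12 (ratio 1/12).
Greedy total runtime: 11 + 12 = 23.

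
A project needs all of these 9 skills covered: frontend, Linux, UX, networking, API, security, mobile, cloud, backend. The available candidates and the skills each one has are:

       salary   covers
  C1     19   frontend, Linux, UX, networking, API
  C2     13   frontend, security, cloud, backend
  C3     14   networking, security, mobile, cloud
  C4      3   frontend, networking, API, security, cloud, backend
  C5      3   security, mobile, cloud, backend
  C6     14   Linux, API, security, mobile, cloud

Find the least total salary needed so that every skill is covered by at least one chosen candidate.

C1, C5 cover every skill at salary 19 + 3 = 22.
Any cover uses at least 2 candidates; among all covering selections none totals below 22.
Greedy by coverage-per-salary would pick C4, C5, C1 for 25 — worse than the optimum 22.

22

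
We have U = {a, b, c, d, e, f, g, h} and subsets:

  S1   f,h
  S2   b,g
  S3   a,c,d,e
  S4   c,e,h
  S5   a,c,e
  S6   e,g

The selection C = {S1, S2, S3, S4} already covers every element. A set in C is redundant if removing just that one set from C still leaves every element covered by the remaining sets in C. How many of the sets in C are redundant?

1

Drop S1: f uncovered — not redundant.
Drop S2: b, g uncovered — not redundant.
Drop S3: a, d uncovered — not redundant.
Drop S4: the rest still cover every element — redundant.
1 redundant: S4.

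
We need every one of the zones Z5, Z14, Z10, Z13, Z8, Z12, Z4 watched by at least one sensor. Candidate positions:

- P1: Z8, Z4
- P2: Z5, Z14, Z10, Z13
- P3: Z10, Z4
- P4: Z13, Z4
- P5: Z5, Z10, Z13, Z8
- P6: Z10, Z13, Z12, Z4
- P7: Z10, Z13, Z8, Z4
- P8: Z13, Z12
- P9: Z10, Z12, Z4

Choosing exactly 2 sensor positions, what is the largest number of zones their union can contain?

Choosing P1, P2 covers {Z5, Z14, Z10, Z13, Z8, Z4} — 6 zones.
No choice of 2 sensor positions does better; here Z12 is left uncovered.

6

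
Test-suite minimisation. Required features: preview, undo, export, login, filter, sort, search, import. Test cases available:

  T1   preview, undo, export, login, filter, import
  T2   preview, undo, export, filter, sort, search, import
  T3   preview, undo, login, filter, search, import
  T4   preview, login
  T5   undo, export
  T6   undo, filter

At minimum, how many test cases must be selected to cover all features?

2

T1, T2 together cover {preview, undo, export, login, filter, sort, search, import} — every feature.
No single test case contains all 8 features, so 2 is optimal.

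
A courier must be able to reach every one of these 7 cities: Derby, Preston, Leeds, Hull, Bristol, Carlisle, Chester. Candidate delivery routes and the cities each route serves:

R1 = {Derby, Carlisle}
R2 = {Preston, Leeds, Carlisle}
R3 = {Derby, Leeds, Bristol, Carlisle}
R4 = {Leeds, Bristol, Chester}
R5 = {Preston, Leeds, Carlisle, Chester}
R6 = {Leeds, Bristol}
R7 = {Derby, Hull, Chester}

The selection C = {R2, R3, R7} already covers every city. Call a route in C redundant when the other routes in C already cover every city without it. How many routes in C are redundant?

0

Drop R2: Preston uncovered — not redundant.
Drop R3: Bristol uncovered — not redundant.
Drop R7: Hull, Chester uncovered — not redundant.
None of the routes in C is redundant.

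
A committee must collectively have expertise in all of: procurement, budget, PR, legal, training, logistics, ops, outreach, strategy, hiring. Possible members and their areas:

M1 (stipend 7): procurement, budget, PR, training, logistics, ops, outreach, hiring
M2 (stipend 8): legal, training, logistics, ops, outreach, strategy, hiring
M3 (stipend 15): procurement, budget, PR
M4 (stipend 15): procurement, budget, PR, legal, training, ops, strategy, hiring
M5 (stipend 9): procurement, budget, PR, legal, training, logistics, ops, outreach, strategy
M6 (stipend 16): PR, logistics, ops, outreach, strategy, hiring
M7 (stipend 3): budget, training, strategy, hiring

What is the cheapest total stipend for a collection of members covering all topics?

M5, M7 cover every topic at stipend 9 + 3 = 12.
Any cover uses at least 2 members; among all covering selections none totals below 12.

12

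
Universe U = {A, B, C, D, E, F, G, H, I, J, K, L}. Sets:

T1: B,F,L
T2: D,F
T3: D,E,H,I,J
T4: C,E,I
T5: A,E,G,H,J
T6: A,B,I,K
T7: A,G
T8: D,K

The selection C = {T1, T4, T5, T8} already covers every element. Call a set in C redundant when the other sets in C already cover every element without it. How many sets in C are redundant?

Drop T1: B, F, L uncovered — not redundant.
Drop T4: C, I uncovered — not redundant.
Drop T5: A, G, H, J uncovered — not redundant.
Drop T8: D, K uncovered — not redundant.
None of the sets in C is redundant.

0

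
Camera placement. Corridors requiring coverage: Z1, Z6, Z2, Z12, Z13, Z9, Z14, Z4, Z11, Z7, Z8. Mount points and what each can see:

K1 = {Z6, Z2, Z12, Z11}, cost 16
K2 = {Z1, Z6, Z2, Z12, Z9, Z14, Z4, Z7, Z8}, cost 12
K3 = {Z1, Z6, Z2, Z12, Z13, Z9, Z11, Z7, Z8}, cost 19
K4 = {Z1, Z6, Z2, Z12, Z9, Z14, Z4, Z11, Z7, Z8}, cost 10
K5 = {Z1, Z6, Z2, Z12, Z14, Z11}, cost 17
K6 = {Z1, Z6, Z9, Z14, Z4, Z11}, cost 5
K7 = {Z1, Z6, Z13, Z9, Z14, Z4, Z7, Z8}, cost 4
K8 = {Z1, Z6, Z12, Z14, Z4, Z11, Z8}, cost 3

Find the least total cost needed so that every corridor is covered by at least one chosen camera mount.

14

K4, K7 cover every corridor at cost 10 + 4 = 14.
Any cover uses at least 2 camera mounts; among all covering selections none totals below 14.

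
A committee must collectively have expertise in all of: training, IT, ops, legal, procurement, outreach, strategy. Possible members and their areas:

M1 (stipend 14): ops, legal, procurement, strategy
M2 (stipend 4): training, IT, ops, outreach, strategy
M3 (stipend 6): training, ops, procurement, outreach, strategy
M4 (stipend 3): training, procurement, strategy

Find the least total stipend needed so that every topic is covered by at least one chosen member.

18

M1, M2 cover every topic at stipend 14 + 4 = 18.
Any cover uses at least 2 members; among all covering selections none totals below 18.
Greedy by coverage-per-stipend would pick M2, M4, M1 for 21 — worse than the optimum 18.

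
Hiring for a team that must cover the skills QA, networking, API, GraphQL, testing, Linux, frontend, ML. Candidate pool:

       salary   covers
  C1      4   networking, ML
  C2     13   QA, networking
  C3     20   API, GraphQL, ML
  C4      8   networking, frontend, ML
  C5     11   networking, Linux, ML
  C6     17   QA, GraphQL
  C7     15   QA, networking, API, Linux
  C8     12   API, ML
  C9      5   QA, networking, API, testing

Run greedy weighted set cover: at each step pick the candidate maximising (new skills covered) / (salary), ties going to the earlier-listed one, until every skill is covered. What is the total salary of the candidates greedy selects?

45

Pick 1: C9 adds 4 new (QA, networking, API, testing) at salary 5 (ratio 4/5).
Pick 2: C1 adds 1 new (ML) at salary 4 (ratio 1/4).
Pick 3: C4 adds 1 new (frontend) at salary 8 (ratio 1/8).
Pick 4: C5 adds 1 new (Linux) at salary 11 (ratio 1/11).
Pick 5: C6 adds 1 new (GraphQL) at salary 17 (ratio 1/17).
Greedy total salary: 5 + 4 + 8 + 11 + 17 = 45. (The true optimum is 41, so greedy overshoots here.)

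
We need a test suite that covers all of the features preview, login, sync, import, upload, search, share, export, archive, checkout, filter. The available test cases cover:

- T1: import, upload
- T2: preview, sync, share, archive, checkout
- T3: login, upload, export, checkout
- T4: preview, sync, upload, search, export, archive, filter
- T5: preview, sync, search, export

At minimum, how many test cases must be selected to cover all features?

4

T1, T2, T3, T4 together cover {preview, login, sync, import, upload, search, share, export, archive, checkout, filter} — every feature.
No 3 of the 5 test cases cover everything (all 10 triples fall short), so 4 is minimum.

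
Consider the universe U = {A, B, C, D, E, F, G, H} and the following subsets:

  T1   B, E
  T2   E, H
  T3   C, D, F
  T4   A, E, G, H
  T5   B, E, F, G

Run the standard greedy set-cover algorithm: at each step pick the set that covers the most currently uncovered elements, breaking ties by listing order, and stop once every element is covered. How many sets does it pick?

Pick 1: T4 covers 4 new elements (A, E, G, H).
Pick 2: T3 covers 3 new elements (C, D, F).
Pick 3: T1 covers 1 new elements (B).
Greedy uses 3 sets.

3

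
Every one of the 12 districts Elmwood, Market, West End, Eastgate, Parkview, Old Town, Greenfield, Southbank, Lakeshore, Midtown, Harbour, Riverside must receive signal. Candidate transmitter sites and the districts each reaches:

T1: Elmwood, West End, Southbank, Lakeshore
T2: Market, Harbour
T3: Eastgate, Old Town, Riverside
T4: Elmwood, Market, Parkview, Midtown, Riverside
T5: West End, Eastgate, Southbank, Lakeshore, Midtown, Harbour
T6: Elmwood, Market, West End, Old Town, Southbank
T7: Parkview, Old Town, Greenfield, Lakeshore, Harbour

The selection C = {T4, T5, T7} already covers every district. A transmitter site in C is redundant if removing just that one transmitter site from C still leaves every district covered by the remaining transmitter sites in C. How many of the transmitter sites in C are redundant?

Drop T4: Elmwood, Market, Riverside uncovered — not redundant.
Drop T5: West End, Eastgate, Southbank uncovered — not redundant.
Drop T7: Old Town, Greenfield uncovered — not redundant.
None of the transmitter sites in C is redundant.

0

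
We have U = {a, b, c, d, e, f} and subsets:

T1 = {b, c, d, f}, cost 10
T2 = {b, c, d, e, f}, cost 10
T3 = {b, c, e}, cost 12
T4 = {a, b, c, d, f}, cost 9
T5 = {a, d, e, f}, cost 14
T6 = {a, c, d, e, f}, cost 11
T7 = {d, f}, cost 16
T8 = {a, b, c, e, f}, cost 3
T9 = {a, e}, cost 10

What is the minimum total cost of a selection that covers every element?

T4, T8 cover every element at cost 9 + 3 = 12.
Any cover uses at least 2 sets; among all covering selections none totals below 12.

12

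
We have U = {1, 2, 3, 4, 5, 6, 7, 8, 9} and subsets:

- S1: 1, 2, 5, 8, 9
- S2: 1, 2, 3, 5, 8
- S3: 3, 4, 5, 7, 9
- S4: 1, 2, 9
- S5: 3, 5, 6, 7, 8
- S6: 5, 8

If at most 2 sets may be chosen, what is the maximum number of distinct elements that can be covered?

8

Choosing S1, S3 covers {1, 2, 3, 4, 5, 7, 8, 9} — 8 elements.
No choice of 2 sets does better; here 6 is left uncovered.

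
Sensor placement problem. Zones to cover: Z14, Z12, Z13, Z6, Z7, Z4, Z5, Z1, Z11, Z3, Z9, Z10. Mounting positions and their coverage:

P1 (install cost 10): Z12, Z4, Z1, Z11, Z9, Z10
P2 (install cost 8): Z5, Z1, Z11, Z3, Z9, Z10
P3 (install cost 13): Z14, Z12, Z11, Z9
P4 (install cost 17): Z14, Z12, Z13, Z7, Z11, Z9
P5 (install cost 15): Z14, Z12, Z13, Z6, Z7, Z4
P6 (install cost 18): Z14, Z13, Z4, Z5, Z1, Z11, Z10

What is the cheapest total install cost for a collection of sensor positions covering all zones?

23

P2, P5 cover every zone at install cost 8 + 15 = 23.
Any cover uses at least 2 sensor positions; among all covering selections none totals below 23.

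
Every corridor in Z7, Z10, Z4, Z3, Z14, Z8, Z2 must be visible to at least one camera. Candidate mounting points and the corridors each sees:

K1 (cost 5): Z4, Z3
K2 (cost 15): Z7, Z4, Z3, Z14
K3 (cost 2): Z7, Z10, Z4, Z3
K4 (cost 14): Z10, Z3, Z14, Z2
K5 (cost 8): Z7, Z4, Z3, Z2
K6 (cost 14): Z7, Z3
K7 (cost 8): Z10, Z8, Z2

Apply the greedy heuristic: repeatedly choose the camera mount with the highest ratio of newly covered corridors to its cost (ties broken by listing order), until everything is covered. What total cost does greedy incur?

24

Pick 1: K3 adds 4 new (Z7, Z10, Z4, Z3) at cost 2 (ratio 4/2).
Pick 2: K7 adds 2 new (Z8, Z2) at cost 8 (ratio 2/8).
Pick 3: K4 adds 1 new (Z14) at cost 14 (ratio 1/14).
Greedy total cost: 2 + 8 + 14 = 24. (The true optimum is 23, so greedy overshoots here.)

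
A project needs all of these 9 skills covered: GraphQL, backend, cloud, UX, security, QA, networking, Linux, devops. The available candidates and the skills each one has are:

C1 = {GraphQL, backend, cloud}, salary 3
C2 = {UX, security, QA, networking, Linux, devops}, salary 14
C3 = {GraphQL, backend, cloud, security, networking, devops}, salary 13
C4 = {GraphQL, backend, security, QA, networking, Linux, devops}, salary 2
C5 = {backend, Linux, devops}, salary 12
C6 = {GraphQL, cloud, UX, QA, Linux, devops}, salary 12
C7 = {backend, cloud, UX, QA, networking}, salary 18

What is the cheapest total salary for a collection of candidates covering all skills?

C4, C6 cover every skill at salary 2 + 12 = 14.
Any cover uses at least 2 candidates; among all covering selections none totals below 14.

14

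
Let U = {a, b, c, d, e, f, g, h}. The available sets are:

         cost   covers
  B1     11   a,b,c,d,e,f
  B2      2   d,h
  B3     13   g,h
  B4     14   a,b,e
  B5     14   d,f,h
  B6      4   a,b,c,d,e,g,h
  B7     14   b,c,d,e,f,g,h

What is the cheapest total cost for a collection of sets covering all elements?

B1, B6 cover every element at cost 11 + 4 = 15.
Any cover uses at least 2 sets; among all covering selections none totals below 15.

15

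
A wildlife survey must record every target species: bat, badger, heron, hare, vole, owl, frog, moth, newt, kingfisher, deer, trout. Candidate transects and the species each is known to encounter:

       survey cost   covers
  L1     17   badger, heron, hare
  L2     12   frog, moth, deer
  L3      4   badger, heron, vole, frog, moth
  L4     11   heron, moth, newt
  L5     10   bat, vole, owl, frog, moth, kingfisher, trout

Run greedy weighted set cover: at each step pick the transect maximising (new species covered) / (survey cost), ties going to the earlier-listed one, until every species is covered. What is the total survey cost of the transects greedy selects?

54

Pick 1: L3 adds 5 new (badger, heron, vole, frog, moth) at survey cost 4 (ratio 5/4).
Pick 2: L5 adds 4 new (bat, owl, kingfisher, trout) at survey cost 10 (ratio 4/10).
Pick 3: L4 adds 1 new (newt) at survey cost 11 (ratio 1/11).
Pick 4: L2 adds 1 new (deer) at survey cost 12 (ratio 1/12).
Pick 5: L1 adds 1 new (hare) at survey cost 17 (ratio 1/17).
Greedy total survey cost: 4 + 10 + 11 + 12 + 17 = 54. (The true optimum is 50, so greedy overshoots here.)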